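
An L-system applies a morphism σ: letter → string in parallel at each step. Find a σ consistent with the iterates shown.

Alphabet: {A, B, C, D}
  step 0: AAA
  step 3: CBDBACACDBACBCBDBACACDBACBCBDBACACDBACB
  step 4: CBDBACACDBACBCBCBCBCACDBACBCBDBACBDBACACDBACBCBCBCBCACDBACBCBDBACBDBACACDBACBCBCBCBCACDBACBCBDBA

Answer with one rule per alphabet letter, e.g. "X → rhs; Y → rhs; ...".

  step 3 ⇒ step 4: CBDBACACDBACBCBDBACACDBACBCBDBACACDBACB ⇒ CB·DBA·CAC·DBA·CB·CB·CB·CB·CAC·DBA·CB·CB·DBA·CB·DBA·CAC·DBA·CB·CB·CB·CB·CAC·DBA·CB·CB·DBA·CB·DBA·CAC·DBA·CB·CB·CB·CB·CAC·DBA·CB·CB·DBA
    A ↦ CB
    B ↦ DBA
    C ↦ CB
    D ↦ CAC

A->CB, B->DBA, C->CB, D->CAC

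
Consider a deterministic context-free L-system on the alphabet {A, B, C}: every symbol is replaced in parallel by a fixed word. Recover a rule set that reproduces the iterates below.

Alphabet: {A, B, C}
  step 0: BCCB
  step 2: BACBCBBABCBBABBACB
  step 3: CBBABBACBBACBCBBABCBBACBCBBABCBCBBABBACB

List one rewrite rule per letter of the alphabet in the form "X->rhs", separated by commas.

A->BAB, B->CB, C->BA

  step 2 ⇒ step 3: BACBCBBABCBBABBACB ⇒ CB·BAB·BA·CB·BA·CB·CB·BAB·CB·BA·CB·CB·BAB·CB·CB·BAB·BA·CB
    A ↦ BAB
    B ↦ CB
    C ↦ BA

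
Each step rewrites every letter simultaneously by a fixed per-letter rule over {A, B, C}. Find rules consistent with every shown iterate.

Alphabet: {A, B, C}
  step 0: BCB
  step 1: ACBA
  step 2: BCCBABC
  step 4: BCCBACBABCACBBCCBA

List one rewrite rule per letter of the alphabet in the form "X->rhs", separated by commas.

  step 1 ⇒ step 2: ACBA ⇒ BC·CB·A·BC
    A ↦ BC
    B ↦ A
    C ↦ CB

A->BC, B->A, C->CB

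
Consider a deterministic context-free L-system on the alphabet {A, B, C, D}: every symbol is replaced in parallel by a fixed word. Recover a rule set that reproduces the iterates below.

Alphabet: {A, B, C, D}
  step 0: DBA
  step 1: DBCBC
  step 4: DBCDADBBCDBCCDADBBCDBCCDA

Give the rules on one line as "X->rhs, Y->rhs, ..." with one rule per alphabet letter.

A->BC, B->C, C->DA, D->DB

  step 0 ⇒ step 1: DBA ⇒ DB·C·BC
    A ↦ BC
    B ↦ C
    D ↦ DB
    C ↦ DA  (constrained at step 1)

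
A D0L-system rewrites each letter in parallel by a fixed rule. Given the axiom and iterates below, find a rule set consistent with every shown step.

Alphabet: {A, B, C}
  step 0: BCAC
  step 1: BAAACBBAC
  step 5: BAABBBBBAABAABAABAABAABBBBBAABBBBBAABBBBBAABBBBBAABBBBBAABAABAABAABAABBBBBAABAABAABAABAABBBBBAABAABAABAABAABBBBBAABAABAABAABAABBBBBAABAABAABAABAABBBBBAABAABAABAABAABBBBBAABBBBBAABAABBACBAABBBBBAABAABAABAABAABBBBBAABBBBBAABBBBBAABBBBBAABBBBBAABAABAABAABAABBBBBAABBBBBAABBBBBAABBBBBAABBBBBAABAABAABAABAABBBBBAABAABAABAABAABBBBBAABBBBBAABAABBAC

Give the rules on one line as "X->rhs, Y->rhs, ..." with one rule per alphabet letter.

A->BB, B->BAA, C->AC

  step 0 ⇒ step 1: BCAC ⇒ BAA·AC·BB·AC
    A ↦ BB
    B ↦ BAA
    C ↦ AC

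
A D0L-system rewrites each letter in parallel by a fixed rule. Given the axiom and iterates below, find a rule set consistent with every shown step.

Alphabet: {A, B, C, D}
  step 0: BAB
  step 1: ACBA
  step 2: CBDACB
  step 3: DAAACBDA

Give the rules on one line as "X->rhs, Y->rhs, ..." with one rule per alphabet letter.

A->CB, B->A, C->D, D->AA

  step 2 ⇒ step 3: CBDACB ⇒ D·A·AA·CB·D·A
    A ↦ CB
    B ↦ A
    C ↦ D
    D ↦ AA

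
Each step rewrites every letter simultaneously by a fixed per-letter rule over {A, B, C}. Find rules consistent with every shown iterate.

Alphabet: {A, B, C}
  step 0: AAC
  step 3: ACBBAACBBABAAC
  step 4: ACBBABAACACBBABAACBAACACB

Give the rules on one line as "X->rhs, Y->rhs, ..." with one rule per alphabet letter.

A->AC, B->BA, C->B

  step 3 ⇒ step 4: ACBBAACBBABAAC ⇒ AC·B·BA·BA·AC·AC·B·BA·BA·AC·BA·AC·AC·B
    A ↦ AC
    B ↦ BA
    C ↦ B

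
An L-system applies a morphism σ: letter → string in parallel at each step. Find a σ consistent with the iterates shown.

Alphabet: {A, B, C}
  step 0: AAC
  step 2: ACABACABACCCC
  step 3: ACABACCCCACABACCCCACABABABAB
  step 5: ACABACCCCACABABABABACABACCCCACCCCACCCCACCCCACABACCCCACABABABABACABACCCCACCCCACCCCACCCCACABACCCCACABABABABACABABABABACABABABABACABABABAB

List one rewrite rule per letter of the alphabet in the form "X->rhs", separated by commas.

  step 2 ⇒ step 3: ACABACABACCCC ⇒ AC·AB·AC·CCC·AC·AB·AC·CCC·AC·AB·AB·AB·AB
    A ↦ AC
    B ↦ CCC
    C ↦ AB

A->AC, B->CCC, C->AB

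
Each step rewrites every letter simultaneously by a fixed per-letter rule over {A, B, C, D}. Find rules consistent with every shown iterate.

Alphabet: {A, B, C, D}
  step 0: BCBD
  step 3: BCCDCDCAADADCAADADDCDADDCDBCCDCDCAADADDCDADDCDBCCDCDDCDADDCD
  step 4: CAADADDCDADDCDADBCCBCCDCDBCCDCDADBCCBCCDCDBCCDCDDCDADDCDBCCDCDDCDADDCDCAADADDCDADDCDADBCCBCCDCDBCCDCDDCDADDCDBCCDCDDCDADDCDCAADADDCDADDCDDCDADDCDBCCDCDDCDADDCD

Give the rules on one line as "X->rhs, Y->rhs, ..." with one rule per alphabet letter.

  step 3 ⇒ step 4: BCCDCDCAADADCAADADDCDADDCDBCCDCDCAADADDCDADDCDBCCDCDDCDADDCD ⇒ CA·AD·AD·DCD·AD·DCD·AD·BCC·BCC·DCD·BCC·DCD·AD·BCC·BCC·DCD·BCC·DCD·DCD·AD·DCD·BCC·DCD·DCD·AD·DCD·CA·AD·AD·DCD·AD·DCD·AD·BCC·BCC·DCD·BCC·DCD·DCD·AD·DCD·BCC·DCD·DCD·AD·DCD·CA·AD·AD·DCD·AD·DCD·DCD·AD·DCD·BCC·DCD·DCD·AD·DCD
    A ↦ BCC
    B ↦ CA
    C ↦ AD
    D ↦ DCD

A->BCC, B->CA, C->AD, D->DCD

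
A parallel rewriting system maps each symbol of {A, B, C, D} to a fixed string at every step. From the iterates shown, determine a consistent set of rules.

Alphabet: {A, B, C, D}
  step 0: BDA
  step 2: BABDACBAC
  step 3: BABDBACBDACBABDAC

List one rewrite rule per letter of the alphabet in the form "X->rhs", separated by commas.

  step 2 ⇒ step 3: BABDACBAC ⇒ BA·BD·BA·C·BD·AC·BA·BD·AC
    A ↦ BD
    B ↦ BA
    C ↦ AC
    D ↦ C

A->BD, B->BA, C->AC, D->C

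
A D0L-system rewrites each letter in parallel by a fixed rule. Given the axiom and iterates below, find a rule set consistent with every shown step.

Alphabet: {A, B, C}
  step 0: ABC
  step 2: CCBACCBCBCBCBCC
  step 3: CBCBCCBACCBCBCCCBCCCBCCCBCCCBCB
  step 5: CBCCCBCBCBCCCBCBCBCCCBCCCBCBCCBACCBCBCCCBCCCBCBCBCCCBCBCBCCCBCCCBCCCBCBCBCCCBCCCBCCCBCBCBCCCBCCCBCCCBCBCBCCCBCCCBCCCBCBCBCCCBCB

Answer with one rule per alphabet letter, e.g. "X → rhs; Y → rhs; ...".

A->BAC, B->CC, C->CB

  step 2 ⇒ step 3: CCBACCBCBCBCBCC ⇒ CB·CB·CC·BAC·CB·CB·CC·CB·CC·CB·CC·CB·CC·CB·CB
    A ↦ BAC
    B ↦ CC
    C ↦ CB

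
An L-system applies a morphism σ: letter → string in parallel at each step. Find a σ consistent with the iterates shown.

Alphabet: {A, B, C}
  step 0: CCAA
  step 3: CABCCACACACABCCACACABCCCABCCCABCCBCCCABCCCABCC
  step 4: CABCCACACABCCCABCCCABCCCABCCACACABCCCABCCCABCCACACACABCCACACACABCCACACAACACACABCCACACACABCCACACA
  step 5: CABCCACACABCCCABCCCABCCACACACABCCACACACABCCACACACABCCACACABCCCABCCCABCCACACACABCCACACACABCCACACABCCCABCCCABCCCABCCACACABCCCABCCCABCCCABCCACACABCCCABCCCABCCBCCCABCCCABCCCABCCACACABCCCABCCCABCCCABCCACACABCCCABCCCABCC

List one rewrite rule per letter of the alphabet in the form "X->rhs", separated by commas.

  step 4 ⇒ step 5: CABCCACACABCCCABCCCABCCCABCCACACABCCCABCCCABCCACACACABCCACACACABCCACACAACACACABCCACACACABCCACACA ⇒ CA·BCC·A·CA·CA·BCC·CA·BCC·CA·BCC·A·CA·CA·CA·BCC·A·CA·CA·CA·BCC·A·CA·CA·CA·BCC·A·CA·CA·BCC·CA·BCC·CA·BCC·A·CA·CA·CA·BCC·A·CA·CA·CA·BCC·A·CA·CA·BCC·CA·BCC·CA·BCC·CA·BCC·A·CA·CA·BCC·CA·BCC·CA·BCC·CA·BCC·A·CA·CA·BCC·CA·BCC·CA·BCC·BCC·CA·BCC·CA·BCC·CA·BCC·A·CA·CA·BCC·CA·BCC·CA·BCC·CA·BCC·A·CA·CA·BCC·CA·BCC·CA·BCC
    A ↦ BCC
    B ↦ A
    C ↦ CA

A->BCC, B->A, C->CA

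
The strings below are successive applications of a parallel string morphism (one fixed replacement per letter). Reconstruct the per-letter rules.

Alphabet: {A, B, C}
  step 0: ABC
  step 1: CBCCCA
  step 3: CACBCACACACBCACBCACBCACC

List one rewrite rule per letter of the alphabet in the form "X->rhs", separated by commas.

A->CB, B->CC, C->CA

  step 0 ⇒ step 1: ABC ⇒ CB·CC·CA
    A ↦ CB
    B ↦ CC
    C ↦ CA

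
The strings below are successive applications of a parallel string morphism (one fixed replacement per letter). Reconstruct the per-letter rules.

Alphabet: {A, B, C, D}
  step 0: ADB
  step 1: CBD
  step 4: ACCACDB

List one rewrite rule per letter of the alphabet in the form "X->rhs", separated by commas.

  step 0 ⇒ step 1: ADB ⇒ C·B·D
    A ↦ C
    B ↦ D
    D ↦ B
    C ↦ AC  (constrained at step 1)

A->C, B->D, C->AC, D->B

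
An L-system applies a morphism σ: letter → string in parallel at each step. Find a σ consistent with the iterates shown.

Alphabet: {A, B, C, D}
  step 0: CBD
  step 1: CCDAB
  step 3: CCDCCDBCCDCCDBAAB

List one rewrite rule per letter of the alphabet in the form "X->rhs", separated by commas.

A->B, B->A, C->CCD, D->B

  step 0 ⇒ step 1: CBD ⇒ CCD·A·B
    B ↦ A
    C ↦ CCD
    D ↦ B
    A ↦ B  (constrained at step 1)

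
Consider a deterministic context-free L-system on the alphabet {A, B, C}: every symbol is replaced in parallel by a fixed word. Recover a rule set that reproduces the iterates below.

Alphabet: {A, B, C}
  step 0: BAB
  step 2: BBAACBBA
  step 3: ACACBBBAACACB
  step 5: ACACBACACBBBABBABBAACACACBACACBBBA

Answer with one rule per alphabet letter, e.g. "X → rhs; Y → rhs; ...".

A->B, B->AC, C->BA

  step 2 ⇒ step 3: BBAACBBA ⇒ AC·AC·B·B·BA·AC·AC·B
    A ↦ B
    B ↦ AC
    C ↦ BA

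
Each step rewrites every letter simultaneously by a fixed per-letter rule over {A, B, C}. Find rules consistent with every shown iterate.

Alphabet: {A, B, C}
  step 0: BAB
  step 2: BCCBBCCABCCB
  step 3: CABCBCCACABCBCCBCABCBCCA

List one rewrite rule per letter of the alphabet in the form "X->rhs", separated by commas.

  step 2 ⇒ step 3: BCCBBCCABCCB ⇒ CA·BC·BC·CA·CA·BC·BC·CB·CA·BC·BC·CA
    A ↦ CB
    B ↦ CA
    C ↦ BC

A->CB, B->CA, C->BC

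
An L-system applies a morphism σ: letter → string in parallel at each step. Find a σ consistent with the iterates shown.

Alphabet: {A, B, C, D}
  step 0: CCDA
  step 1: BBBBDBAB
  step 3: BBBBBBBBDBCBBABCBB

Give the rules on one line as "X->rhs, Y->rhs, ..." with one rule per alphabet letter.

  step 0 ⇒ step 1: CCDA ⇒ BB·BB·DB·AB
    A ↦ AB
    C ↦ BB
    D ↦ DB
    B ↦ C  (constrained at step 1)

A->AB, B->C, C->BB, D->DB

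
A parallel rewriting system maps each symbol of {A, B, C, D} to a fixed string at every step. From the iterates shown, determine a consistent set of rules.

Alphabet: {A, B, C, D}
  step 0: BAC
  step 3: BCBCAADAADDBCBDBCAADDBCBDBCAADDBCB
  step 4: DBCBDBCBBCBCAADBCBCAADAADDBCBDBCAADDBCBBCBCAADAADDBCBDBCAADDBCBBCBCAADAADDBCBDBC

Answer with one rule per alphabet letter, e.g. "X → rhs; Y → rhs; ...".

A->BC, B->DBC, C->B, D->AAD

  step 3 ⇒ step 4: BCBCAADAADDBCBDBCAADDBCBDBCAADDBCB ⇒ DBC·B·DBC·B·BC·BC·AAD·BC·BC·AAD·AAD·DBC·B·DBC·AAD·DBC·B·BC·BC·AAD·AAD·DBC·B·DBC·AAD·DBC·B·BC·BC·AAD·AAD·DBC·B·DBC
    A ↦ BC
    B ↦ DBC
    C ↦ B
    D ↦ AAD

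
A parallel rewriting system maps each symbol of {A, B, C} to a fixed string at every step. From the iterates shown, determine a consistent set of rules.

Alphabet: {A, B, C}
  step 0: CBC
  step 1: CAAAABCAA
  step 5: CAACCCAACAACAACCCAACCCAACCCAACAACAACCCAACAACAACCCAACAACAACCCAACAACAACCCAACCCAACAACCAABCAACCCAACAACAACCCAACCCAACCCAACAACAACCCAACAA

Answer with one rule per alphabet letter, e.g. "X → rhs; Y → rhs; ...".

  step 0 ⇒ step 1: CBC ⇒ CAA·AAB·CAA
    B ↦ AAB
    C ↦ CAA
    A ↦ C  (constrained at step 1)

A->C, B->AAB, C->CAA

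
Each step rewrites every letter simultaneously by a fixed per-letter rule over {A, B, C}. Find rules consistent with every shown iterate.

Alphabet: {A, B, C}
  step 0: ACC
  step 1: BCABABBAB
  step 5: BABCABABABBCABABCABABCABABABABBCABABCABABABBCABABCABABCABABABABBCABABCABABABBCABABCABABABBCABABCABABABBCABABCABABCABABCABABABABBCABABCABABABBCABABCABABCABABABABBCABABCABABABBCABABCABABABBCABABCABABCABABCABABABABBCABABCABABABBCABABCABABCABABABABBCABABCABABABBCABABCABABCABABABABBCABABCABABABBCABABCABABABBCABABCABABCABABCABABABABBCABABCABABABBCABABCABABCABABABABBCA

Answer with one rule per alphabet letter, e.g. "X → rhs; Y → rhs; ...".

  step 0 ⇒ step 1: ACC ⇒ BCA·BAB·BAB
    A ↦ BCA
    C ↦ BAB
    B ↦ BA  (constrained at step 1)

A->BCA, B->BA, C->BAB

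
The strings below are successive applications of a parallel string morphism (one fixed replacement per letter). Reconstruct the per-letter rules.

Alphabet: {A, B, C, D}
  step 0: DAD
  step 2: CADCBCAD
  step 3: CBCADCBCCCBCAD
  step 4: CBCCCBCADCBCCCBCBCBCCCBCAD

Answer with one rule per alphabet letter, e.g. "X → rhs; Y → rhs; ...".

  step 3 ⇒ step 4: CBCADCBCCCBCAD ⇒ CB·CC·CB·C·AD·CB·CC·CB·CB·CB·CC·CB·C·AD
    A ↦ C
    B ↦ CC
    C ↦ CB
    D ↦ AD

A->C, B->CC, C->CB, D->AD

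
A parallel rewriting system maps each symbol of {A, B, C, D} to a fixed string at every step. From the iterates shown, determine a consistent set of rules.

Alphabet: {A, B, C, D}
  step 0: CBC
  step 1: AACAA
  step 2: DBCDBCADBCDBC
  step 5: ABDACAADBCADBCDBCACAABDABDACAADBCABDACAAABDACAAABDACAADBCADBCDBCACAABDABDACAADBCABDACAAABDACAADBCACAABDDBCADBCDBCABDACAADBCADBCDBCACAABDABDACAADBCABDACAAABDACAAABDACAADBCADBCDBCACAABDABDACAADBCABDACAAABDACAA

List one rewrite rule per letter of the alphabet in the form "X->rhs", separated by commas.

A->DBC, B->ACA, C->A, D->ABD

  step 1 ⇒ step 2: AACAA ⇒ DBC·DBC·A·DBC·DBC
    A ↦ DBC
    C ↦ A
  step 0 ⇒ step 1: CBC ⇒ A·ACA·A
    B ↦ ACA
    D ↦ ABD  (constrained at step 2)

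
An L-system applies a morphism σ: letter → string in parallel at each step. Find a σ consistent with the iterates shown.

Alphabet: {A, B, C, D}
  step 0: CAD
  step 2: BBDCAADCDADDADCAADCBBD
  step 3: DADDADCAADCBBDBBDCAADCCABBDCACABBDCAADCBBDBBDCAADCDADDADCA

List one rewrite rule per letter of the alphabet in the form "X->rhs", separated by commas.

  step 2 ⇒ step 3: BBDCAADCDADDADCAADCBBD ⇒ DAD·DAD·CA·ADC·BBD·BBD·CA·ADC·CA·BBD·CA·CA·BBD·CA·ADC·BBD·BBD·CA·ADC·DAD·DAD·CA
    A ↦ BBD
    B ↦ DAD
    C ↦ ADC
    D ↦ CA

A->BBD, B->DAD, C->ADC, D->CA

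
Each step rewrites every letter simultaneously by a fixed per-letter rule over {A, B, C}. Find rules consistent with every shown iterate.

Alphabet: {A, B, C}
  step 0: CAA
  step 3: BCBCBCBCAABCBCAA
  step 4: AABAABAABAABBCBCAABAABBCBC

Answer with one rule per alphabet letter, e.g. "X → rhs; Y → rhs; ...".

  step 3 ⇒ step 4: BCBCBCBCAABCBCAA ⇒ AA·B·AA·B·AA·B·AA·B·BC·BC·AA·B·AA·B·BC·BC
    A ↦ BC
    B ↦ AA
    C ↦ B

A->BC, B->AA, C->B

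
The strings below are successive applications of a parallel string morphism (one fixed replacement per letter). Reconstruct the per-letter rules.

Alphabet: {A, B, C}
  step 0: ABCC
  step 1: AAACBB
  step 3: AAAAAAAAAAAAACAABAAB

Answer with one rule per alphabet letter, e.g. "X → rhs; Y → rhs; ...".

  step 0 ⇒ step 1: ABCC ⇒ AA·AC·B·B
    A ↦ AA
    B ↦ AC
    C ↦ B

A->AA, B->AC, C->B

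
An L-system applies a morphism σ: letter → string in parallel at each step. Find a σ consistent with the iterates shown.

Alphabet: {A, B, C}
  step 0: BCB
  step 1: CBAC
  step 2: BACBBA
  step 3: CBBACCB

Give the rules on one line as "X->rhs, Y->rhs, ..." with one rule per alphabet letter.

A->B, B->C, C->BA

  step 2 ⇒ step 3: BACBBA ⇒ C·B·BA·C·C·B
    A ↦ B
    B ↦ C
    C ↦ BA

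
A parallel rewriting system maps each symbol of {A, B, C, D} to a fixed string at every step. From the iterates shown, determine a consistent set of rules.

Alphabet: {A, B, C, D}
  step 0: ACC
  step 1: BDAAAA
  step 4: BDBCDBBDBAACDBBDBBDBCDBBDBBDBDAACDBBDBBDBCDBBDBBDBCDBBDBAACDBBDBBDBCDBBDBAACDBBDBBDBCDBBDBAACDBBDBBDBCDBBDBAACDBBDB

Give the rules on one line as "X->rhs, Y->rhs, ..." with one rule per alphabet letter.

  step 0 ⇒ step 1: ACC ⇒ BD·AA·AA
    A ↦ BD
    C ↦ AA
    B ↦ BDB  (constrained at step 1)
    D ↦ CDB  (constrained at step 1)

A->BD, B->BDB, C->AA, D->CDB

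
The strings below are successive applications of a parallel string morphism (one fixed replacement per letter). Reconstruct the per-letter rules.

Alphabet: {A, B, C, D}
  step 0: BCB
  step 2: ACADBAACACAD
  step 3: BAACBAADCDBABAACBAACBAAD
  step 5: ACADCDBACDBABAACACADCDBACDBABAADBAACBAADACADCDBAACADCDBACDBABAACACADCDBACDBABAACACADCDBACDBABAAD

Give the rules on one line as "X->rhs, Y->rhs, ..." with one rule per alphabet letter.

  step 2 ⇒ step 3: ACADBAACACAD ⇒ BA·AC·BA·AD·CD·BA·BA·AC·BA·AC·BA·AD
    A ↦ BA
    B ↦ CD
    C ↦ AC
    D ↦ AD

A->BA, B->CD, C->AC, D->AD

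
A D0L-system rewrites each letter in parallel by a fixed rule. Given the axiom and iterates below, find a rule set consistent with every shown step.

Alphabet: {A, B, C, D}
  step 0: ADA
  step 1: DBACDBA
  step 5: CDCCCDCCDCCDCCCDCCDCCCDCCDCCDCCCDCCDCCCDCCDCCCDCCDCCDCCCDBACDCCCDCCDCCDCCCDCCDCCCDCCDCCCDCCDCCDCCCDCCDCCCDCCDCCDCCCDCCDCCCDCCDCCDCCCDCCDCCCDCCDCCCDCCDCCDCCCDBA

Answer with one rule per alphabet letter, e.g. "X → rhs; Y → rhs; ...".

A->DBA, B->C, C->CDC, D->C

  step 0 ⇒ step 1: ADA ⇒ DBA·C·DBA
    A ↦ DBA
    D ↦ C
    B ↦ C  (constrained at step 1)
    C ↦ CDC  (constrained at step 1)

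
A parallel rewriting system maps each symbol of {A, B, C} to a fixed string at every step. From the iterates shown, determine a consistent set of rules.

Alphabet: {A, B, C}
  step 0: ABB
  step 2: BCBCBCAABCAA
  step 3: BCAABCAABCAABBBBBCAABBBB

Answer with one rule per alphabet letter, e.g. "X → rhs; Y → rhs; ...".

A->BB, B->BC, C->AA

  step 2 ⇒ step 3: BCBCBCAABCAA ⇒ BC·AA·BC·AA·BC·AA·BB·BB·BC·AA·BB·BB
    A ↦ BB
    B ↦ BC
    C ↦ AA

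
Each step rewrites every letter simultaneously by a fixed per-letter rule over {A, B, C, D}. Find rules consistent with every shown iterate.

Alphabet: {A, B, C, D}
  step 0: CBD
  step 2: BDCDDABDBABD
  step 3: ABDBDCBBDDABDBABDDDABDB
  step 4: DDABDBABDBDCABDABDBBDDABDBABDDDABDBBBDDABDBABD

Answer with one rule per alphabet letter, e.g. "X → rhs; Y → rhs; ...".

A->DD, B->ABD, C->DC, D->B

  step 3 ⇒ step 4: ABDBDCBBDDABDBABDDDABDB ⇒ DD·ABD·B·ABD·B·DC·ABD·ABD·B·B·DD·ABD·B·ABD·DD·ABD·B·B·B·DD·ABD·B·ABD
    A ↦ DD
    B ↦ ABD
    C ↦ DC
    D ↦ B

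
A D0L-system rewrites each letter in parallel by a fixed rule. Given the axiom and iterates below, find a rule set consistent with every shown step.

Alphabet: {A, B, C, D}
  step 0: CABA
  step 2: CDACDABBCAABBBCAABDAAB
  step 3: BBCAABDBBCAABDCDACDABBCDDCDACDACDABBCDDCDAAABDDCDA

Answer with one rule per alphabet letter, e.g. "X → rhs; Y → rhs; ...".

  step 2 ⇒ step 3: CDACDABBCAABBBCAABDAAB ⇒ BBC·AAB·D·BBC·AAB·D·CDA·CDA·BBC·D·D·CDA·CDA·CDA·BBC·D·D·CDA·AAB·D·D·CDA
    A ↦ D
    B ↦ CDA
    C ↦ BBC
    D ↦ AAB

A->D, B->CDA, C->BBC, D->AAB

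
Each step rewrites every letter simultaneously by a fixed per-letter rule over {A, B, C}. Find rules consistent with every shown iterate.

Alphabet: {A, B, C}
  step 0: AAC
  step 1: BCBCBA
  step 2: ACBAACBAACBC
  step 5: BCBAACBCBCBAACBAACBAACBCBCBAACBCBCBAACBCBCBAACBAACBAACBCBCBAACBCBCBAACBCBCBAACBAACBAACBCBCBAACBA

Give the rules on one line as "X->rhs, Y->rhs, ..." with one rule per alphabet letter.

A->BC, B->AC, C->BA

  step 1 ⇒ step 2: BCBCBA ⇒ AC·BA·AC·BA·AC·BC
    A ↦ BC
    B ↦ AC
    C ↦ BA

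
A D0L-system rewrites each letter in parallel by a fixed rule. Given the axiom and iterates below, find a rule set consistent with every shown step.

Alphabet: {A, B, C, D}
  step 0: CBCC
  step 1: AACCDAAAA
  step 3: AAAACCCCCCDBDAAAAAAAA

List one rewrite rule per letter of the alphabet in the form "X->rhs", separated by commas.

A->C, B->CCD, C->AA, D->BD

  step 0 ⇒ step 1: CBCC ⇒ AA·CCD·AA·AA
    B ↦ CCD
    C ↦ AA
    A ↦ C  (constrained at step 1)
    D ↦ BD  (constrained at step 1)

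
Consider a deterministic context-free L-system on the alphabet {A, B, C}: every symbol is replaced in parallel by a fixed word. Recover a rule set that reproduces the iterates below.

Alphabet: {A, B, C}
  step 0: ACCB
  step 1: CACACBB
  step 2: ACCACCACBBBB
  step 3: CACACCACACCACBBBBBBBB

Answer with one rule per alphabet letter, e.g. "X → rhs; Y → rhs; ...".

  step 2 ⇒ step 3: ACCACCACBBBB ⇒ C·AC·AC·C·AC·AC·C·AC·BB·BB·BB·BB
    A ↦ C
    B ↦ BB
    C ↦ AC

A->C, B->BB, C->AC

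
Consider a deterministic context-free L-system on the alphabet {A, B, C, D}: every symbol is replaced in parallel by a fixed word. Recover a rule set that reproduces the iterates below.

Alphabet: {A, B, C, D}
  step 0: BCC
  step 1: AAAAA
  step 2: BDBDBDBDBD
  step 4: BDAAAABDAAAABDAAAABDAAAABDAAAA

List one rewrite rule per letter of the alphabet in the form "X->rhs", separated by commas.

  step 1 ⇒ step 2: AAAAA ⇒ BD·BD·BD·BD·BD
    A ↦ BD
  step 0 ⇒ step 1: BCC ⇒ A·AA·AA
    B ↦ A
  step 0 ⇒ step 1: BCC ⇒ A·AA·AA
    C ↦ AA
    D ↦ CC  (constrained at step 2)

A->BD, B->A, C->AA, D->CC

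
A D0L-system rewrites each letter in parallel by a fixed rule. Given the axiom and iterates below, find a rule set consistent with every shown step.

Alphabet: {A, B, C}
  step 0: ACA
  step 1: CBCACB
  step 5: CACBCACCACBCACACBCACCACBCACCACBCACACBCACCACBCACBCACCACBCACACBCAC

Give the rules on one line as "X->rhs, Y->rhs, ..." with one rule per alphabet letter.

  step 0 ⇒ step 1: ACA ⇒ CB·CA·CB
    A ↦ CB
    C ↦ CA
    B ↦ C  (constrained at step 1)

A->CB, B->C, C->CA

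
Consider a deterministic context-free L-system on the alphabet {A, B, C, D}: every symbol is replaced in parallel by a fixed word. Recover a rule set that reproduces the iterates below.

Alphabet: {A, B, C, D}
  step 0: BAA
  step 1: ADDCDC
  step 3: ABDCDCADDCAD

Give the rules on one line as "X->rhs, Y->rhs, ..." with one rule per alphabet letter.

A->DC, B->AD, C->B, D->A

  step 0 ⇒ step 1: BAA ⇒ AD·DC·DC
    A ↦ DC
    B ↦ AD
    C ↦ B  (constrained at step 1)
    D ↦ A  (constrained at step 1)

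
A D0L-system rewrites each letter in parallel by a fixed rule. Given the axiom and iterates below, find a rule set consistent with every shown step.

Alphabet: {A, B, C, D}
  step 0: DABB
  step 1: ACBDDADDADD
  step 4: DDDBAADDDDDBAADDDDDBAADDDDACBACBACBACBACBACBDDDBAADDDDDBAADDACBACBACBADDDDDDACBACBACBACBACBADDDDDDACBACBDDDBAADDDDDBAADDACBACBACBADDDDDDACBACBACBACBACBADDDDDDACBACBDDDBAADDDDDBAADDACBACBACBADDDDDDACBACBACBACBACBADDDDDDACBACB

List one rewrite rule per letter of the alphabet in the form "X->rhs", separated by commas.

  step 0 ⇒ step 1: DABB ⇒ ACB·DD·ADD·ADD
    A ↦ DD
    B ↦ ADD
    D ↦ ACB
    C ↦ DBA  (constrained at step 1)

A->DD, B->ADD, C->DBA, D->ACB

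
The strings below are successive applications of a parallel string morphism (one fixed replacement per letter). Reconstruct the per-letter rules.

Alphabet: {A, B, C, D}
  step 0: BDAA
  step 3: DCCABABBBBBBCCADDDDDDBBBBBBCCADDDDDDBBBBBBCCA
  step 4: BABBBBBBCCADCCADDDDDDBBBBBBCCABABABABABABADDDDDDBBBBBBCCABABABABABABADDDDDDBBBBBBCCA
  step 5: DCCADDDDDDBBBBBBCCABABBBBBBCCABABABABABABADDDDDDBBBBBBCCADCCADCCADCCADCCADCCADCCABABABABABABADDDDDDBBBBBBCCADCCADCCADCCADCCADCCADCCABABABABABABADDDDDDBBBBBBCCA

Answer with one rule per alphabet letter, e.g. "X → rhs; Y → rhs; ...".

A->CCA, B->D, C->BBB, D->BA

  step 4 ⇒ step 5: BABBBBBBCCADCCADDDDDDBBBBBBCCABABABABABABADDDDDDBBBBBBCCABABABABABABADDDDDDBBBBBBCCA ⇒ D·CCA·D·D·D·D·D·D·BBB·BBB·CCA·BA·BBB·BBB·CCA·BA·BA·BA·BA·BA·BA·D·D·D·D·D·D·BBB·BBB·CCA·D·CCA·D·CCA·D·CCA·D·CCA·D·CCA·D·CCA·BA·BA·BA·BA·BA·BA·D·D·D·D·D·D·BBB·BBB·CCA·D·CCA·D·CCA·D·CCA·D·CCA·D·CCA·D·CCA·BA·BA·BA·BA·BA·BA·D·D·D·D·D·D·BBB·BBB·CCA
    A ↦ CCA
    B ↦ D
    C ↦ BBB
    D ↦ BA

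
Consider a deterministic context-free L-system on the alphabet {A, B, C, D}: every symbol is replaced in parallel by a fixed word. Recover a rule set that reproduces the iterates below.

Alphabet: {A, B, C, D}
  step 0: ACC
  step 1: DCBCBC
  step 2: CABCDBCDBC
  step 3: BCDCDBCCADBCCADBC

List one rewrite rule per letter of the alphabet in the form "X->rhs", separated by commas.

  step 2 ⇒ step 3: CABCDBCDBC ⇒ BC·DC·D·BC·CA·D·BC·CA·D·BC
    A ↦ DC
    B ↦ D
    C ↦ BC
    D ↦ CA

A->DC, B->D, C->BC, D->CA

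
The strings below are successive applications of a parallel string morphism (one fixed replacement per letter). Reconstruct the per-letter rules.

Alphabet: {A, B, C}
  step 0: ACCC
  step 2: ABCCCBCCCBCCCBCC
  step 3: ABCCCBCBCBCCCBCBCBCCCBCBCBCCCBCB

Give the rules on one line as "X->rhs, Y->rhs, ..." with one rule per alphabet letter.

A->AB, B->CC, C->CB

  step 2 ⇒ step 3: ABCCCBCCCBCCCBCC ⇒ AB·CC·CB·CB·CB·CC·CB·CB·CB·CC·CB·CB·CB·CC·CB·CB
    A ↦ AB
    B ↦ CC
    C ↦ CB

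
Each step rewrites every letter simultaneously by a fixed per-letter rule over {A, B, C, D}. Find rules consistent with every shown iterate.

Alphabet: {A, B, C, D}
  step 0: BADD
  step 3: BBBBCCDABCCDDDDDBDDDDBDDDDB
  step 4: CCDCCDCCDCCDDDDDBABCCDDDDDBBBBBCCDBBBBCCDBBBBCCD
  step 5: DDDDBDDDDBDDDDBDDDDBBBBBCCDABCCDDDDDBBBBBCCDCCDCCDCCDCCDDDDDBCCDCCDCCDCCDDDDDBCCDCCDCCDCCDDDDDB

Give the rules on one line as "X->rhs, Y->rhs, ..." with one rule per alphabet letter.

  step 4 ⇒ step 5: CCDCCDCCDCCDDDDDBABCCDDDDDBBBBBCCDBBBBCCDBBBBCCD ⇒ DD·DD·B·DD·DD·B·DD·DD·B·DD·DD·B·B·B·B·B·CCD·AB·CCD·DD·DD·B·B·B·B·B·CCD·CCD·CCD·CCD·CCD·DD·DD·B·CCD·CCD·CCD·CCD·DD·DD·B·CCD·CCD·CCD·CCD·DD·DD·B
    A ↦ AB
    B ↦ CCD
    C ↦ DD
    D ↦ B

A->AB, B->CCD, C->DD, D->B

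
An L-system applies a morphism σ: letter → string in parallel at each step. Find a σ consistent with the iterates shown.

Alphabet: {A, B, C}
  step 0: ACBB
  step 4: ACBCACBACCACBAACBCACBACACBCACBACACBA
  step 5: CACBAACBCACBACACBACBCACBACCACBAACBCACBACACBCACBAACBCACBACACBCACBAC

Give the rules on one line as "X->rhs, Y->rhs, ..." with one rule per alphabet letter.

  step 4 ⇒ step 5: ACBCACBACCACBAACBCACBACACBCACBACACBA ⇒ C·ACB·A·ACB·C·ACB·A·C·ACB·ACB·C·ACB·A·C·C·ACB·A·ACB·C·ACB·A·C·ACB·C·ACB·A·ACB·C·ACB·A·C·ACB·C·ACB·A·C
    A ↦ C
    B ↦ A
    C ↦ ACB

A->C, B->A, C->ACB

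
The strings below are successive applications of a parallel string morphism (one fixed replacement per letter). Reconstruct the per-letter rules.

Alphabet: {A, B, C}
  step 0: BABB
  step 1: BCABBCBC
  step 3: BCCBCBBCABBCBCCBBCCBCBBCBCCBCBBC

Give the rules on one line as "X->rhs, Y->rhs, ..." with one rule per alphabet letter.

  step 0 ⇒ step 1: BABB ⇒ BC·AB·BC·BC
    A ↦ AB
    B ↦ BC
    C ↦ CB  (constrained at step 1)

A->AB, B->BC, C->CB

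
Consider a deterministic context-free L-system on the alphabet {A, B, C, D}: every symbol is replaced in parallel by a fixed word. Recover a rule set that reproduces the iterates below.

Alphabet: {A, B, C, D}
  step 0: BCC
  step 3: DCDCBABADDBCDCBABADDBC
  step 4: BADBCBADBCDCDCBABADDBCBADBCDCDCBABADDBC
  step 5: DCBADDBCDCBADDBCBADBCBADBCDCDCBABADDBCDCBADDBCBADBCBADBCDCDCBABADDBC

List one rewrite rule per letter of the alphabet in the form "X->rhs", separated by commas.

A->C, B->D, C->DBC, D->BA

  step 4 ⇒ step 5: BADBCBADBCDCDCBABADDBCBADBCDCDCBABADDBC ⇒ D·C·BA·D·DBC·D·C·BA·D·DBC·BA·DBC·BA·DBC·D·C·D·C·BA·BA·D·DBC·D·C·BA·D·DBC·BA·DBC·BA·DBC·D·C·D·C·BA·BA·D·DBC
    A ↦ C
    B ↦ D
    C ↦ DBC
    D ↦ BA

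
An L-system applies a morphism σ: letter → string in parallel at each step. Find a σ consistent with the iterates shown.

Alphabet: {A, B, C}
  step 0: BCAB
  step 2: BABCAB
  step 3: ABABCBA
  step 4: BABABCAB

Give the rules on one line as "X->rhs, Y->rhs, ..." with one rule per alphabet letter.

A->B, B->A, C->BC

  step 3 ⇒ step 4: ABABCBA ⇒ B·A·B·A·BC·A·B
    A ↦ B
    B ↦ A
    C ↦ BC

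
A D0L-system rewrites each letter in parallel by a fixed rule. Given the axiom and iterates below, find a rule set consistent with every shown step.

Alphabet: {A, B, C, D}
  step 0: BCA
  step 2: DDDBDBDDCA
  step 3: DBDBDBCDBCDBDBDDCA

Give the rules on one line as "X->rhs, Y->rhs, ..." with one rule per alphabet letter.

A->CA, B->C, C->DD, D->DB

  step 2 ⇒ step 3: DDDBDBDDCA ⇒ DB·DB·DB·C·DB·C·DB·DB·DD·CA
    A ↦ CA
    B ↦ C
    C ↦ DD
    D ↦ DB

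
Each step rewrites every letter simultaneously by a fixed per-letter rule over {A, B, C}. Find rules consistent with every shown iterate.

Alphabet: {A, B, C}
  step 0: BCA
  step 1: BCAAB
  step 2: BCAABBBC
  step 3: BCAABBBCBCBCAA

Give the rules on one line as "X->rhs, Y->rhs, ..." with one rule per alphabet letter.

A->B, B->BC, C->AA

  step 2 ⇒ step 3: BCAABBBC ⇒ BC·AA·B·B·BC·BC·BC·AA
    A ↦ B
    B ↦ BC
    C ↦ AA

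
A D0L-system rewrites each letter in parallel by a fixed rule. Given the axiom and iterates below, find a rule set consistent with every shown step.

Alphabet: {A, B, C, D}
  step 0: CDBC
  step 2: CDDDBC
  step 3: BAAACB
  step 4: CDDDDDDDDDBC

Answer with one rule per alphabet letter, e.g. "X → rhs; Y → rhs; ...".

A->DDD, B->C, C->B, D->A

  step 3 ⇒ step 4: BAAACB ⇒ C·DDD·DDD·DDD·B·C
    A ↦ DDD
    B ↦ C
    C ↦ B
  step 2 ⇒ step 3: CDDDBC ⇒ B·A·A·A·C·B
    D ↦ A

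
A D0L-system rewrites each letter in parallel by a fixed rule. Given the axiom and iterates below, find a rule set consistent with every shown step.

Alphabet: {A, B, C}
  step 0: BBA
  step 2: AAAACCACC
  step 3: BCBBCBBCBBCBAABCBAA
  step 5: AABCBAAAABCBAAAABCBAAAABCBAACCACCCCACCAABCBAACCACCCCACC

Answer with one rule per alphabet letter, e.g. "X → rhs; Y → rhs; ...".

A->BCB, B->CC, C->A

  step 2 ⇒ step 3: AAAACCACC ⇒ BCB·BCB·BCB·BCB·A·A·BCB·A·A
    A ↦ BCB
    C ↦ A
    B ↦ CC  (constrained at step 0)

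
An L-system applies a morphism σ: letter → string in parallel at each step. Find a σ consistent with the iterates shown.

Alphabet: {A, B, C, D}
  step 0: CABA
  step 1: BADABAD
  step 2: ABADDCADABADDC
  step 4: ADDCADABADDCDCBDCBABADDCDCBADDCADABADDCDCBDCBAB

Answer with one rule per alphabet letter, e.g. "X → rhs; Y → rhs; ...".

A->AD, B->AB, C->B, D->DC

  step 1 ⇒ step 2: BADABAD ⇒ AB·AD·DC·AD·AB·AD·DC
    A ↦ AD
    B ↦ AB
    D ↦ DC
  step 0 ⇒ step 1: CABA ⇒ B·AD·AB·AD
    C ↦ B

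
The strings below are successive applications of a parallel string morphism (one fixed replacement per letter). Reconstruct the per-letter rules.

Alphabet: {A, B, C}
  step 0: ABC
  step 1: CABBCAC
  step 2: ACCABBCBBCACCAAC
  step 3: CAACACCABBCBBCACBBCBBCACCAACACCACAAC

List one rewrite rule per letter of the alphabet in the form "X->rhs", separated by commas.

A->CA, B->BBC, C->AC

  step 2 ⇒ step 3: ACCABBCBBCACCAAC ⇒ CA·AC·AC·CA·BBC·BBC·AC·BBC·BBC·AC·CA·AC·AC·CA·CA·AC
    A ↦ CA
    B ↦ BBC
    C ↦ AC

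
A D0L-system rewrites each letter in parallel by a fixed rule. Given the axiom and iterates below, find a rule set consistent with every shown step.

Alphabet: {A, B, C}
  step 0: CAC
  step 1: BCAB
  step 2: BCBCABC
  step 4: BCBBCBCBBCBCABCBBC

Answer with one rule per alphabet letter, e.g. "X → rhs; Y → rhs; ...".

A->CA, B->BC, C->B

  step 1 ⇒ step 2: BCAB ⇒ BC·B·CA·BC
    A ↦ CA
    B ↦ BC
    C ↦ B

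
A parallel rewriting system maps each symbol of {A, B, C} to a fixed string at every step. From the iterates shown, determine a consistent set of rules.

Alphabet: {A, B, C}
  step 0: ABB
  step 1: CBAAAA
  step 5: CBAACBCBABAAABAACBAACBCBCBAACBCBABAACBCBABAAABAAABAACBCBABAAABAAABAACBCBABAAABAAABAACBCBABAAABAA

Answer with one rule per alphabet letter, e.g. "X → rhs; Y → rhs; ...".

A->CB, B->AA, C->AB

  step 0 ⇒ step 1: ABB ⇒ CB·AA·AA
    A ↦ CB
    B ↦ AA
    C ↦ AB  (constrained at step 1)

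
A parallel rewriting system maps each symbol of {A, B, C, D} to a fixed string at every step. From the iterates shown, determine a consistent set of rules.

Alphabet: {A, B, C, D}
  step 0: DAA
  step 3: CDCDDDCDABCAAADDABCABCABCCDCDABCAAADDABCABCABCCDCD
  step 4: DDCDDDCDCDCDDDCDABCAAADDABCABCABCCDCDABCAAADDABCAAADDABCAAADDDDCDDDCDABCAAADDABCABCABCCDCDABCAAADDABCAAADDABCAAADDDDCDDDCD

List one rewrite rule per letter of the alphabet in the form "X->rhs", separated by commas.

A->ABC, B->AAA, C->DD, D->CD

  step 3 ⇒ step 4: CDCDDDCDABCAAADDABCABCABCCDCDABCAAADDABCABCABCCDCD ⇒ DD·CD·DD·CD·CD·CD·DD·CD·ABC·AAA·DD·ABC·ABC·ABC·CD·CD·ABC·AAA·DD·ABC·AAA·DD·ABC·AAA·DD·DD·CD·DD·CD·ABC·AAA·DD·ABC·ABC·ABC·CD·CD·ABC·AAA·DD·ABC·AAA·DD·ABC·AAA·DD·DD·CD·DD·CD
    A ↦ ABC
    B ↦ AAA
    C ↦ DD
    D ↦ CD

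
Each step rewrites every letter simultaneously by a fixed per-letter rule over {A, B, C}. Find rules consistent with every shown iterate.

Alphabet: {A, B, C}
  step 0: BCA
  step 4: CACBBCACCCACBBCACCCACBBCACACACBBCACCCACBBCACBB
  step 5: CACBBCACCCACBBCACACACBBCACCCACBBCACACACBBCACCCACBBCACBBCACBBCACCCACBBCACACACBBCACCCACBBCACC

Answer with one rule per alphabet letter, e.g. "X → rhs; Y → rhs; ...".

A->CBB, B->C, C->CA

  step 4 ⇒ step 5: CACBBCACCCACBBCACCCACBBCACACACBBCACCCACBBCACBB ⇒ CA·CBB·CA·C·C·CA·CBB·CA·CA·CA·CBB·CA·C·C·CA·CBB·CA·CA·CA·CBB·CA·C·C·CA·CBB·CA·CBB·CA·CBB·CA·C·C·CA·CBB·CA·CA·CA·CBB·CA·C·C·CA·CBB·CA·C·C
    A ↦ CBB
    B ↦ C
    C ↦ CA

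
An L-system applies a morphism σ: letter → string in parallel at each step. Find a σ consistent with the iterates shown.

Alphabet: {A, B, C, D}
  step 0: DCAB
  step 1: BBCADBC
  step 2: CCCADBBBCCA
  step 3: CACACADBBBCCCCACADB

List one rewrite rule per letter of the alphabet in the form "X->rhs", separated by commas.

  step 2 ⇒ step 3: CCCADBBBCCA ⇒ CA·CA·CA·DB·BB·C·C·C·CA·CA·DB
    A ↦ DB
    B ↦ C
    C ↦ CA
    D ↦ BB

A->DB, B->C, C->CA, D->BB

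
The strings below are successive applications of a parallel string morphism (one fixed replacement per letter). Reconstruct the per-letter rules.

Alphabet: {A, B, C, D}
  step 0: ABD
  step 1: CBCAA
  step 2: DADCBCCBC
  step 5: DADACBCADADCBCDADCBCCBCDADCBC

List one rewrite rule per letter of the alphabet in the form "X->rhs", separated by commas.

  step 1 ⇒ step 2: CBCAA ⇒ D·A·D·CBC·CBC
    A ↦ CBC
    B ↦ A
    C ↦ D
  step 0 ⇒ step 1: ABD ⇒ CBC·A·A
    D ↦ A

A->CBC, B->A, C->D, D->A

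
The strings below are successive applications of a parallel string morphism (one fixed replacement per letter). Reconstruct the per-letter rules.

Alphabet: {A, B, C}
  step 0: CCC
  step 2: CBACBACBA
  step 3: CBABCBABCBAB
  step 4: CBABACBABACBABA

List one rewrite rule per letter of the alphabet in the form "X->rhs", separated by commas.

A->B, B->A, C->CB

  step 3 ⇒ step 4: CBABCBABCBAB ⇒ CB·A·B·A·CB·A·B·A·CB·A·B·A
    A ↦ B
    B ↦ A
    C ↦ CB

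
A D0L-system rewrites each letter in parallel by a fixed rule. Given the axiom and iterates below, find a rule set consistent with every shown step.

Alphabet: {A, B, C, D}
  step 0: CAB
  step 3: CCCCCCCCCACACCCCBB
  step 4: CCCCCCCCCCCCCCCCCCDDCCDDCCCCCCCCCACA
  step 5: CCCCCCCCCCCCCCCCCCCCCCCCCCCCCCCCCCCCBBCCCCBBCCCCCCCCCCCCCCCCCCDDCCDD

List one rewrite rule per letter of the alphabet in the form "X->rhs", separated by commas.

A->DD, B->CA, C->CC, D->B

  step 4 ⇒ step 5: CCCCCCCCCCCCCCCCCCDDCCDDCCCCCCCCCACA ⇒ CC·CC·CC·CC·CC·CC·CC·CC·CC·CC·CC·CC·CC·CC·CC·CC·CC·CC·B·B·CC·CC·B·B·CC·CC·CC·CC·CC·CC·CC·CC·CC·DD·CC·DD
    A ↦ DD
    C ↦ CC
    D ↦ B
  step 3 ⇒ step 4: CCCCCCCCCACACCCCBB ⇒ CC·CC·CC·CC·CC·CC·CC·CC·CC·DD·CC·DD·CC·CC·CC·CC·CA·CA
    B ↦ CA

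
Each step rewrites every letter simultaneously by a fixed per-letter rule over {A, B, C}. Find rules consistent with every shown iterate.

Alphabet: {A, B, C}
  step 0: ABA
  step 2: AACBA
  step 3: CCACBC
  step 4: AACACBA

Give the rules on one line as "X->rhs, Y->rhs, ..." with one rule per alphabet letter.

A->C, B->CB, C->A

  step 3 ⇒ step 4: CCACBC ⇒ A·A·C·A·CB·A
    A ↦ C
    B ↦ CB
    C ↦ A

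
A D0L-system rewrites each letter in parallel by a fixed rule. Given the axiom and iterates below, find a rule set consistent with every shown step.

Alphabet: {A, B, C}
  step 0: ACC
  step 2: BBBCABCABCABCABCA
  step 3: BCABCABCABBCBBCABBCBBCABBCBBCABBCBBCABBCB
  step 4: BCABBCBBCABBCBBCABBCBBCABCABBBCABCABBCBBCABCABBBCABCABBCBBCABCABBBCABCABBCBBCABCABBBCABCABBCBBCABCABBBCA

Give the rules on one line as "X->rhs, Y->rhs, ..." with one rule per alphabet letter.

A->CB, B->BCA, C->BB

  step 3 ⇒ step 4: BCABCABCABBCBBCABBCBBCABBCBBCABBCBBCABBCB ⇒ BCA·BB·CB·BCA·BB·CB·BCA·BB·CB·BCA·BCA·BB·BCA·BCA·BB·CB·BCA·BCA·BB·BCA·BCA·BB·CB·BCA·BCA·BB·BCA·BCA·BB·CB·BCA·BCA·BB·BCA·BCA·BB·CB·BCA·BCA·BB·BCA
    A ↦ CB
    B ↦ BCA
    C ↦ BB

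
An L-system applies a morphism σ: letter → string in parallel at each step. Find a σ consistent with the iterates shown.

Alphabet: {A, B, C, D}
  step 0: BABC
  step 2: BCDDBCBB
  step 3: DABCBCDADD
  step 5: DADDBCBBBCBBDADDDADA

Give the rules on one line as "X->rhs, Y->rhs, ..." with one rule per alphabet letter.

A->BB, B->D, C->A, D->BC

  step 2 ⇒ step 3: BCDDBCBB ⇒ D·A·BC·BC·D·A·D·D
    B ↦ D
    C ↦ A
    D ↦ BC
    A ↦ BB  (constrained at step 0)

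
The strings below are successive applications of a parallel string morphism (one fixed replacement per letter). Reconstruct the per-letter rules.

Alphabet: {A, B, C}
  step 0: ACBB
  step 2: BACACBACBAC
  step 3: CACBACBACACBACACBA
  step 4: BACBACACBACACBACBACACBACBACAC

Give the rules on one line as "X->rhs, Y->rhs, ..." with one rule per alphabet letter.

  step 3 ⇒ step 4: CACBACBACACBACACBA ⇒ BA·C·BA·CA·C·BA·CA·C·BA·C·BA·CA·C·BA·C·BA·CA·C
    A ↦ C
    B ↦ CA
    C ↦ BA

A->C, B->CA, C->BA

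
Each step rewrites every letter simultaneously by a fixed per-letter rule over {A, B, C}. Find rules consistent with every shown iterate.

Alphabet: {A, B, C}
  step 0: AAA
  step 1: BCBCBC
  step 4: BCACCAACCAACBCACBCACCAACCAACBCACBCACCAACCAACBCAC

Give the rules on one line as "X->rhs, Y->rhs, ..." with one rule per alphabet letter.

A->BC, B->CA, C->AC

  step 0 ⇒ step 1: AAA ⇒ BC·BC·BC
    A ↦ BC
    B ↦ CA  (constrained at step 1)
    C ↦ AC  (constrained at step 1)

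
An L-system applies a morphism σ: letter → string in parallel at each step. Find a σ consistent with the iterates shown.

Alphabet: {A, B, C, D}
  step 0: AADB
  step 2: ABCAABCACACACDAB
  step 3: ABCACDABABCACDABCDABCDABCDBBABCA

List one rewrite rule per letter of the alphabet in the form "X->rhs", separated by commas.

  step 2 ⇒ step 3: ABCAABCACACACDAB ⇒ AB·CA·CD·AB·AB·CA·CD·AB·CD·AB·CD·AB·CD·BB·AB·CA
    A ↦ AB
    B ↦ CA
    C ↦ CD
    D ↦ BB

A->AB, B->CA, C->CD, D->BB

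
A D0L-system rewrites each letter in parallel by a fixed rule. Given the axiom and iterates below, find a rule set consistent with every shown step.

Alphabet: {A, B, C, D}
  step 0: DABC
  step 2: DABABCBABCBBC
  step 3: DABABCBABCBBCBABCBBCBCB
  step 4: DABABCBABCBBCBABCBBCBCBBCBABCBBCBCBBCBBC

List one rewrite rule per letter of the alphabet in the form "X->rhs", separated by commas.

A->BA, B->BC, C->B, D->DA

  step 3 ⇒ step 4: DABABCBABCBBCBABCBBCBCB ⇒ DA·BA·BC·BA·BC·B·BC·BA·BC·B·BC·BC·B·BC·BA·BC·B·BC·BC·B·BC·B·BC
    A ↦ BA
    B ↦ BC
    C ↦ B
    D ↦ DA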